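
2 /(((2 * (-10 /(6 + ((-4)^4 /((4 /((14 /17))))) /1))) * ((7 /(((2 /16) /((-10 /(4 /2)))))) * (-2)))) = -499 /47600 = -0.01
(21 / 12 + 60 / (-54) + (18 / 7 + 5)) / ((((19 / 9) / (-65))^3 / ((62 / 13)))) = -109749846375 / 96026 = -1142918.03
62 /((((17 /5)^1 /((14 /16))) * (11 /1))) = 1085 /748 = 1.45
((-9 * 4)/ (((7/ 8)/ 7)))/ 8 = -36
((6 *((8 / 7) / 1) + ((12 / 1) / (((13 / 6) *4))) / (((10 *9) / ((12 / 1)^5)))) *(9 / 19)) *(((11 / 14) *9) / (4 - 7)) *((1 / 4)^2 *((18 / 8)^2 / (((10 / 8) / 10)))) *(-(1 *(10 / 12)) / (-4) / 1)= -874544121 / 387296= -2258.08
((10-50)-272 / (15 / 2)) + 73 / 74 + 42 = -36941 / 1110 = -33.28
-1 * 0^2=0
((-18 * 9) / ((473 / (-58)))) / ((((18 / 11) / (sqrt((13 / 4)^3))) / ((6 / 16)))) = 10179 * sqrt(13) / 1376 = 26.67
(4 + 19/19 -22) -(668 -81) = -604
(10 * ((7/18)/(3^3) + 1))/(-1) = -2465/243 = -10.14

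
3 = 3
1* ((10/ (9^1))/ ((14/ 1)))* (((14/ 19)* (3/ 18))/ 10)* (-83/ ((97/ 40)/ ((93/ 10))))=-5146/ 16587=-0.31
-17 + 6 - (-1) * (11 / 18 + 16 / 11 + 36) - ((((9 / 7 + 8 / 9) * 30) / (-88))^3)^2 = 16740889929082907783 / 622345892187672576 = 26.90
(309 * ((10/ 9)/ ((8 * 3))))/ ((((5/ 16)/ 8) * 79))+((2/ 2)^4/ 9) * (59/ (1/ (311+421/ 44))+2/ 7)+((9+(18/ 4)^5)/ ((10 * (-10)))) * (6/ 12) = 2096.90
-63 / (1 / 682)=-42966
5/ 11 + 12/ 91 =587/ 1001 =0.59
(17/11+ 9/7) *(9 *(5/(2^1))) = 4905/77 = 63.70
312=312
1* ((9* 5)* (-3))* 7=-945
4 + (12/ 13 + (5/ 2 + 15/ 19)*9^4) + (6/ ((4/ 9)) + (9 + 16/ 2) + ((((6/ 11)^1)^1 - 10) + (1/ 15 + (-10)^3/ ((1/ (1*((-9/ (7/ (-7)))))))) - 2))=513768617/ 40755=12606.27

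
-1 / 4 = -0.25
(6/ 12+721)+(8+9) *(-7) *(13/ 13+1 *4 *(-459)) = 219086.50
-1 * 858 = -858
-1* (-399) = 399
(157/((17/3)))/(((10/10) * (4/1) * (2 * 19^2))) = 471/49096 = 0.01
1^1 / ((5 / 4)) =4 / 5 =0.80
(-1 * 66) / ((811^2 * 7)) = -0.00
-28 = -28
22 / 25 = 0.88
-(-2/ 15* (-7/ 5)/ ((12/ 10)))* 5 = -7/ 9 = -0.78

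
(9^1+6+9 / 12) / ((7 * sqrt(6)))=3 * sqrt(6) / 8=0.92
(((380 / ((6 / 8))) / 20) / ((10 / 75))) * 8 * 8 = 12160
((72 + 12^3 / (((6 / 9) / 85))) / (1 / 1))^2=48572633664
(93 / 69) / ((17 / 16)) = 496 / 391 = 1.27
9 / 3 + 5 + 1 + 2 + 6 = 17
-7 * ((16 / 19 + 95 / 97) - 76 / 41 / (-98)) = -6814247 / 528941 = -12.88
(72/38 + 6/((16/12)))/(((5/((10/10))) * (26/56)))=3402/1235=2.75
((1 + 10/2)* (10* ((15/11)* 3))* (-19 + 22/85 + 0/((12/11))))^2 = 739978448400/34969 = 21160983.97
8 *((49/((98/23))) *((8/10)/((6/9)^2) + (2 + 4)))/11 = 3588/55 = 65.24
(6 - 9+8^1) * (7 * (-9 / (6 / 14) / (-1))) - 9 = 726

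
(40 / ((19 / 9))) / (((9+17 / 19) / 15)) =1350 / 47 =28.72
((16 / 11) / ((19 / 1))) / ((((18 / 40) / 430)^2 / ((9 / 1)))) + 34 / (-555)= 218921578682 / 347985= 629112.11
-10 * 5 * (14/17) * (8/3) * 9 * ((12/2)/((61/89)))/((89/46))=-4636800/1037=-4471.36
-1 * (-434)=434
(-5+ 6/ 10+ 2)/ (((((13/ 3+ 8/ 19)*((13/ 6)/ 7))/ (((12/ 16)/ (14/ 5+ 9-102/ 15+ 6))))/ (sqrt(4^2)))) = -86184/ 193765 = -0.44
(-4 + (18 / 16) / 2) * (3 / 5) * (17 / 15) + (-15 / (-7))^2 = 8837 / 3920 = 2.25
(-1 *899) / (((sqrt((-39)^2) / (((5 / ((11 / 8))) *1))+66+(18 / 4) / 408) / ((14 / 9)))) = -17116960 / 939249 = -18.22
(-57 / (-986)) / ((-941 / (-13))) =741 / 927826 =0.00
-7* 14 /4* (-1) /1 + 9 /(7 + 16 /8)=51 /2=25.50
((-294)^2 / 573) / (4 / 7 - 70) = -33614 / 15471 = -2.17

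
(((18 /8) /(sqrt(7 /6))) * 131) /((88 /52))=161.25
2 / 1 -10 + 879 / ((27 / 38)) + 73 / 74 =819245 / 666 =1230.10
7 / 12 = 0.58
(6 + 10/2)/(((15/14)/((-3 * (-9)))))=1386/5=277.20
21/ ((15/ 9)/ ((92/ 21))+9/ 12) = 18.58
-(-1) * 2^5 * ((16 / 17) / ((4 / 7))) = 896 / 17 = 52.71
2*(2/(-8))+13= 25/2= 12.50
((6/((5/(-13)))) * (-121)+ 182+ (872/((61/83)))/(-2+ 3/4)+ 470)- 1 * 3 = 484159/305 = 1587.41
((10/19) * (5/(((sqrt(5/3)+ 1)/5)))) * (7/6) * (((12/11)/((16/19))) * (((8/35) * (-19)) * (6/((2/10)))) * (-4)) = -171000/11+ 57000 * sqrt(15)/11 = 4523.64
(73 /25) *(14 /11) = 1022 /275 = 3.72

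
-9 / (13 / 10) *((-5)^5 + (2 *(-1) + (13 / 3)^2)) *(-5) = -1398700 / 13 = -107592.31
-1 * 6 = -6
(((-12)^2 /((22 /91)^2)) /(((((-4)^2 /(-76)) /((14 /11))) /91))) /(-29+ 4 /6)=5412146922 /113135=47837.95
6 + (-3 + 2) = 5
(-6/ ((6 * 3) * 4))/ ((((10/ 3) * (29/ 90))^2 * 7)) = -243/ 23548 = -0.01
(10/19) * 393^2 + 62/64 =49424269/608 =81289.92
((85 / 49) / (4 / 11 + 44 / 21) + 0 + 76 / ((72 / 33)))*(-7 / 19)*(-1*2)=423907 / 16188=26.19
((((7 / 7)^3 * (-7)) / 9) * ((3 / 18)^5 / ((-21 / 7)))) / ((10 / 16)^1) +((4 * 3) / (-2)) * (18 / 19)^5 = -1487677345067 / 324913710780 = -4.58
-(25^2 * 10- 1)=-6249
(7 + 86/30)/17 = 148/255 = 0.58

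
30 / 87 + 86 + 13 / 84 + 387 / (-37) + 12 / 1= 7935233 / 90132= 88.04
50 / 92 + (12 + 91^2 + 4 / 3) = 1144693 / 138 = 8294.88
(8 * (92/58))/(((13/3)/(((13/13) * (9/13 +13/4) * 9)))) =509220/4901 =103.90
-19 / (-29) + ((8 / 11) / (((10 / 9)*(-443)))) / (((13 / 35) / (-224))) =2840623 / 1837121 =1.55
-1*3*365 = -1095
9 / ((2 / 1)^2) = 9 / 4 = 2.25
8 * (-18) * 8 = -1152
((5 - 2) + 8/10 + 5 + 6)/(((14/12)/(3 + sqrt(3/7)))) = 444*sqrt(21)/245 + 1332/35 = 46.36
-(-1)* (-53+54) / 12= 1 / 12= 0.08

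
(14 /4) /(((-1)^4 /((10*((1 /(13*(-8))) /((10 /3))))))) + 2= 1.90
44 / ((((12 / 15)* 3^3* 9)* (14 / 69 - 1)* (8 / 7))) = -161 / 648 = -0.25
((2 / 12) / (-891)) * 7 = -7 / 5346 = -0.00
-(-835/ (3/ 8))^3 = 298077632000/ 27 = 11039912296.30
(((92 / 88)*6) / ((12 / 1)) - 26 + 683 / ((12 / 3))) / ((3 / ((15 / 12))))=3995 / 66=60.53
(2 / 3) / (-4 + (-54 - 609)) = -2 / 2001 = -0.00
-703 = -703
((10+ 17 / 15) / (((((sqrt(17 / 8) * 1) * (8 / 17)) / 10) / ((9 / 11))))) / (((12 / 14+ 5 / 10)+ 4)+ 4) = 14.19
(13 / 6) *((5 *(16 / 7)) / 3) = 520 / 63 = 8.25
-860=-860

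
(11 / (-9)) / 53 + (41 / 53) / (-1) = -380 / 477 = -0.80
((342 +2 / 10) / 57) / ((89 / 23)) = 39353 / 25365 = 1.55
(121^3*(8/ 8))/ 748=161051/ 68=2368.40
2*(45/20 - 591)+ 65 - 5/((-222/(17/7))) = -864370/777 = -1112.45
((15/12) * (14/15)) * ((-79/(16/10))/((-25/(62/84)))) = 1.70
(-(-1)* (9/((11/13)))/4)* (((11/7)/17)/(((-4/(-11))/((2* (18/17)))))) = 11583/8092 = 1.43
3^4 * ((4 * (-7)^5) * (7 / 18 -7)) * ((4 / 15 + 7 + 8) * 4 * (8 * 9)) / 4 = 39571852924.80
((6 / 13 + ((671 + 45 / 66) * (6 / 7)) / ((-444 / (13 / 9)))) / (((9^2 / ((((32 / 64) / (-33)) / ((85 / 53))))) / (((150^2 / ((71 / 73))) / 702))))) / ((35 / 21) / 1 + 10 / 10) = 130021130375 / 63911620659744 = 0.00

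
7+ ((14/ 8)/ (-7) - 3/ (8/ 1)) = 6.38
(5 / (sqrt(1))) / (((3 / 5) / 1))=25 / 3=8.33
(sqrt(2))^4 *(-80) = -320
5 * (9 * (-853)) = -38385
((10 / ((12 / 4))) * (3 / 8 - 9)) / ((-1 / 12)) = 345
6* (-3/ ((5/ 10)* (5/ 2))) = -72/ 5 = -14.40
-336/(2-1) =-336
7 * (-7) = -49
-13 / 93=-0.14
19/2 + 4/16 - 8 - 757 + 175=-580.25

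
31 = 31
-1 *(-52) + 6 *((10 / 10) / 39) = 678 / 13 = 52.15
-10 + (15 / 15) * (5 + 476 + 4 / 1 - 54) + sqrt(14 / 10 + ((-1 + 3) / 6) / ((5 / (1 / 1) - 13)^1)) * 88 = 523.56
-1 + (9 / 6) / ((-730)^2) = -1065797 / 1065800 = -1.00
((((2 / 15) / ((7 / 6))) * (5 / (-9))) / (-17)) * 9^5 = 26244 / 119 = 220.54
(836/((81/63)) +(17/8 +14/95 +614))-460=5516423/6840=806.49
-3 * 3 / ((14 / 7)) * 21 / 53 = -189 / 106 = -1.78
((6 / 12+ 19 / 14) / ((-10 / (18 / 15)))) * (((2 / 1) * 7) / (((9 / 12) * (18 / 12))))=-208 / 75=-2.77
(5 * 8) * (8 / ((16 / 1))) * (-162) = -3240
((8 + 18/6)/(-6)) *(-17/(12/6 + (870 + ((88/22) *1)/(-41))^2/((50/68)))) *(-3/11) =-714425/86500489908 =-0.00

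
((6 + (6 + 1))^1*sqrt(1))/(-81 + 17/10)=-10/61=-0.16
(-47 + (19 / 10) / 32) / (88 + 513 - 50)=-15021 / 176320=-0.09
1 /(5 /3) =0.60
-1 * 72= -72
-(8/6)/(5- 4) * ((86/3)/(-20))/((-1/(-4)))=344/45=7.64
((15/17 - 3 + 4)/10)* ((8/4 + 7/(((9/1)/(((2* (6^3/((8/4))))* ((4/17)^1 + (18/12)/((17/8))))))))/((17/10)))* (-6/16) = -32664/4913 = -6.65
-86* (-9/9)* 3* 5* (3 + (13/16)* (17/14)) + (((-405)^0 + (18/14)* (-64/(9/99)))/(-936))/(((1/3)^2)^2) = 1085961/208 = 5220.97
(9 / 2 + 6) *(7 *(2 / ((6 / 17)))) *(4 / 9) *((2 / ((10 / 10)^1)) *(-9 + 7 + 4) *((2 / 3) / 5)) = 13328 / 135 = 98.73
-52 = -52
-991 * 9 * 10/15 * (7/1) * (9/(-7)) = 53514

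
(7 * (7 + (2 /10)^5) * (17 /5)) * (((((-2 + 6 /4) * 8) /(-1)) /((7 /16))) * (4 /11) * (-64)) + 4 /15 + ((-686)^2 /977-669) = -17953046968693 /503765625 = -35637.70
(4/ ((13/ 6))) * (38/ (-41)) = -912/ 533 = -1.71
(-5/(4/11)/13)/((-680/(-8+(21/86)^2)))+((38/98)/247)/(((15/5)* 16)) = -94710095/7688763264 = -0.01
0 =0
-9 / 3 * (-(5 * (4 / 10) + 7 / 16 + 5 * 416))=99957 / 16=6247.31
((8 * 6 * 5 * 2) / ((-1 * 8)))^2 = 3600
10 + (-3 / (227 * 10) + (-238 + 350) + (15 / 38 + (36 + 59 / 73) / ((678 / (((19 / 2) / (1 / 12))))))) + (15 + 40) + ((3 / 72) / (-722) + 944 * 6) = 948684819039337 / 162235392720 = 5847.58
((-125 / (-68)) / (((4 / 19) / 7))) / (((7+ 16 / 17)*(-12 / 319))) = -1060675 / 5184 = -204.61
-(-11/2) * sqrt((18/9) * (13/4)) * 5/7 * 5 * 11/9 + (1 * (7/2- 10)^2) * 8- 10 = 389.21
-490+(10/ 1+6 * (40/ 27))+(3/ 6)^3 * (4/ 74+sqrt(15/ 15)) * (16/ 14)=-1097809/ 2331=-470.96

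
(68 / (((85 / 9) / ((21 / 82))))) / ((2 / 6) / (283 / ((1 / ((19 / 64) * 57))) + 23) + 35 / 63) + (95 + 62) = 50612486767 / 315699385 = 160.32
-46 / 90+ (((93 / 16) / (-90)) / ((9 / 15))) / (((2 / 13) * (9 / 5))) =-23323 / 25920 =-0.90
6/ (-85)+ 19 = 1609/ 85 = 18.93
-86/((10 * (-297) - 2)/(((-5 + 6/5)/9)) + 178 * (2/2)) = -817/68561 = -0.01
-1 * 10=-10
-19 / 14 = -1.36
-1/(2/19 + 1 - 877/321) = 6099/9922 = 0.61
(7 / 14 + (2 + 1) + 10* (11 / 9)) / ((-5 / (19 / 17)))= -5377 / 1530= -3.51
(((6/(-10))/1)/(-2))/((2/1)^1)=3/20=0.15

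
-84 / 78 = -14 / 13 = -1.08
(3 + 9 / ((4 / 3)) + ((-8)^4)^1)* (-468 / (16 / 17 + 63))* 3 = -97996041 / 1087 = -90152.75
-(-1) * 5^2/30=5/6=0.83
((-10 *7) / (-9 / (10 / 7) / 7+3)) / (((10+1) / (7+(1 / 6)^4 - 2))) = -162025 / 10692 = -15.15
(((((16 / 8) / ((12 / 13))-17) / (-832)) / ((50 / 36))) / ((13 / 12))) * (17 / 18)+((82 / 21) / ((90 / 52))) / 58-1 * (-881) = 652885604593 / 741031200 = 881.05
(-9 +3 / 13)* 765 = -87210 / 13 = -6708.46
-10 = -10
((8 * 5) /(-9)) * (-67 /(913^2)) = 2680 /7502121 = 0.00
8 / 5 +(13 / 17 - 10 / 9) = 959 / 765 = 1.25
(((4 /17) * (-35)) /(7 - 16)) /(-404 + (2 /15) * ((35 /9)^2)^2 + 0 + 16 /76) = -415530 /169518203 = -0.00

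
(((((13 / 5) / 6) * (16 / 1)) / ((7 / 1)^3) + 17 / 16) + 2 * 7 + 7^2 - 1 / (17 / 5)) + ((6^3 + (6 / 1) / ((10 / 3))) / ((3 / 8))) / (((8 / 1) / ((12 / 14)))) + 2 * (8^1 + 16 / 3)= 14244791 / 93296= 152.68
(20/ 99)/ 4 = 5/ 99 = 0.05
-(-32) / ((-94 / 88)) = -1408 / 47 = -29.96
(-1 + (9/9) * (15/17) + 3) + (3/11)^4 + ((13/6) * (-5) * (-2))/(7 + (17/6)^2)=583002886/134653277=4.33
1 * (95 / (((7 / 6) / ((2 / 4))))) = 40.71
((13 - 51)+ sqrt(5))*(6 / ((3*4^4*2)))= -19 / 128+ sqrt(5) / 256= -0.14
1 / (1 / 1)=1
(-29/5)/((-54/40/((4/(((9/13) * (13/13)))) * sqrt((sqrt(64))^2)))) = 48256/243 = 198.58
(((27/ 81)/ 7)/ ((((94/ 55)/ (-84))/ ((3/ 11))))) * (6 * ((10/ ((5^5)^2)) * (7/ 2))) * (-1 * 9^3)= 183708/ 18359375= 0.01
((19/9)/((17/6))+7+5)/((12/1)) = 325/306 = 1.06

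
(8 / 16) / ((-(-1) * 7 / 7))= 1 / 2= 0.50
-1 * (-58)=58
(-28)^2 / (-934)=-392 / 467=-0.84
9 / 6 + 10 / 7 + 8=153 / 14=10.93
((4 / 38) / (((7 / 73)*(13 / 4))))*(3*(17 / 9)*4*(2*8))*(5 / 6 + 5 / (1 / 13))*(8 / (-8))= -125489920 / 15561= -8064.39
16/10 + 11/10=2.70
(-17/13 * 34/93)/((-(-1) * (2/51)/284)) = -1395292/403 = -3462.26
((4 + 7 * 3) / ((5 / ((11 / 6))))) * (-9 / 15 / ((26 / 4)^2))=-22 / 169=-0.13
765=765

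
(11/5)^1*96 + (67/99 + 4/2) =105869/495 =213.88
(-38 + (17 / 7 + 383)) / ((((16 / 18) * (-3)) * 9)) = -304 / 21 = -14.48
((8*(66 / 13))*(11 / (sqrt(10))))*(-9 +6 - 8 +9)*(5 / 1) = -5808*sqrt(10) / 13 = -1412.81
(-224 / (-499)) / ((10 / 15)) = 336 / 499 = 0.67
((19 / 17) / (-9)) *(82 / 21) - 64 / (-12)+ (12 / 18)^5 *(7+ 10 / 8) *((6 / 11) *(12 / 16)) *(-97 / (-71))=1244554 / 228123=5.46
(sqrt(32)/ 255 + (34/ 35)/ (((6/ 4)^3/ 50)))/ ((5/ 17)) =4*sqrt(2)/ 75 + 9248/ 189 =49.01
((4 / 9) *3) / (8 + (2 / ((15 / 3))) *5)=2 / 15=0.13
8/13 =0.62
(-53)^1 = -53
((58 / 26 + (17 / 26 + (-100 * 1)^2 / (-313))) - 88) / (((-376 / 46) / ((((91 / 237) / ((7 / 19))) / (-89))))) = -0.17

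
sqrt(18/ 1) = 3*sqrt(2) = 4.24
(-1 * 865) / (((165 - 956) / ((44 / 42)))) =19030 / 16611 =1.15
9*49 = 441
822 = 822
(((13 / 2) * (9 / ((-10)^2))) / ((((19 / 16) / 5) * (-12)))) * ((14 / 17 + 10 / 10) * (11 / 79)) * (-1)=13299 / 255170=0.05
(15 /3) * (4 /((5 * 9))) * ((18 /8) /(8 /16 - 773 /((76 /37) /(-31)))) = 76 /886669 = 0.00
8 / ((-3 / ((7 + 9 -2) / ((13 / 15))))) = -560 / 13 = -43.08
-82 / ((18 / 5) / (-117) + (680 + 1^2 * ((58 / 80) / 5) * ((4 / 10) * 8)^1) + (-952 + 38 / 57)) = 0.30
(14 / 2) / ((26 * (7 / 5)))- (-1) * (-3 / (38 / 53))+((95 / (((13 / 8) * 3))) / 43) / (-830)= -10558546 / 2644629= -3.99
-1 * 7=-7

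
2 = 2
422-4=418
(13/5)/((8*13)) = 1/40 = 0.02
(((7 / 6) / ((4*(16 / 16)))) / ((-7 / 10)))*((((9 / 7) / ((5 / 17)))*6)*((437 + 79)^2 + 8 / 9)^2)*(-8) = 390477161691392 / 63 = 6198050185577.65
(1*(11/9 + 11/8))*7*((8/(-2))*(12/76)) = -1309/114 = -11.48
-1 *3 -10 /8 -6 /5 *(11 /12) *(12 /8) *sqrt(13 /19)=-17 /4 -33 *sqrt(247) /380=-5.61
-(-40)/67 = 0.60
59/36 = 1.64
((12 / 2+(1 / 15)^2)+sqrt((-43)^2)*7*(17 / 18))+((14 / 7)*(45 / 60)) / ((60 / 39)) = 524263 / 1800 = 291.26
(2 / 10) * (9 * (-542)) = -975.60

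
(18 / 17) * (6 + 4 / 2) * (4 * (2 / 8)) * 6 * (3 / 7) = 2592 / 119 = 21.78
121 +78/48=981/8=122.62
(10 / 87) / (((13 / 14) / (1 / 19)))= 140 / 21489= 0.01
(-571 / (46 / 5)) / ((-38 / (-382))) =-545305 / 874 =-623.92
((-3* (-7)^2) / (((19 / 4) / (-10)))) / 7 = 840 / 19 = 44.21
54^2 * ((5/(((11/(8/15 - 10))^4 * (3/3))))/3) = 4879042752/1830125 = 2665.96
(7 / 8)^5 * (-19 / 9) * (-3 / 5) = 0.65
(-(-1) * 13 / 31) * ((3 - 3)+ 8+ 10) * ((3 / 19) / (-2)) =-351 / 589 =-0.60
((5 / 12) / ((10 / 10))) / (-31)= -5 / 372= -0.01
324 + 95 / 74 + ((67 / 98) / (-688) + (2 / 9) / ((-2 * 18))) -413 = -17726240095 / 202069728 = -87.72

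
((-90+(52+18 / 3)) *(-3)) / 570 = 16 / 95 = 0.17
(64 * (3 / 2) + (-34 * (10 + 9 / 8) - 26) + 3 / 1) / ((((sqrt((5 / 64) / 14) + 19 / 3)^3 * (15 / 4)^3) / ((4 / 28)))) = -1252307483492352 / 384398504669040125 + 5294449115136 * sqrt(70) / 384398504669040125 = -0.00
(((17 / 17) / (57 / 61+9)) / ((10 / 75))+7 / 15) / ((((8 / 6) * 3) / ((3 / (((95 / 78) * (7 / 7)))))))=288717 / 383800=0.75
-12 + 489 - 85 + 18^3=6224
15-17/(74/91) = -437/74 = -5.91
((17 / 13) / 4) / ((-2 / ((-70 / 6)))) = 595 / 312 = 1.91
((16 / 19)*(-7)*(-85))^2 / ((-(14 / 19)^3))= -627542.86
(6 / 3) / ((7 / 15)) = 30 / 7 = 4.29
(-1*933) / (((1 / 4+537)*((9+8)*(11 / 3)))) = -11196 / 401863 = -0.03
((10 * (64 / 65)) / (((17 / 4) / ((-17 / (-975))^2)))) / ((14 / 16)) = 69632 / 86506875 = 0.00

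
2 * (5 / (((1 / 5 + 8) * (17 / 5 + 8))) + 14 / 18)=11656 / 7011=1.66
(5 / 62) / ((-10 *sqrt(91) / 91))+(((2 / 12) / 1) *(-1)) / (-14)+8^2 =63.93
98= 98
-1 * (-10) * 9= 90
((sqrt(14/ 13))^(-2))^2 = 169/ 196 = 0.86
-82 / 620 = -41 / 310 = -0.13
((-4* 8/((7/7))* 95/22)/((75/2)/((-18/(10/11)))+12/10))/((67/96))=4377600/15343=285.32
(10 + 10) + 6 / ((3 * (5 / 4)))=108 / 5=21.60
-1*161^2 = -25921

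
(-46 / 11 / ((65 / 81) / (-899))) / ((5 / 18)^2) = 1085294376 / 17875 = 60715.77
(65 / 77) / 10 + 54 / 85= 9421 / 13090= 0.72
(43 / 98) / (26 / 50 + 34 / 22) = 11825 / 55664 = 0.21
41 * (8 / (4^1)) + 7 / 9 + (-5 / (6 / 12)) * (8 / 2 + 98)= -8435 / 9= -937.22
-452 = -452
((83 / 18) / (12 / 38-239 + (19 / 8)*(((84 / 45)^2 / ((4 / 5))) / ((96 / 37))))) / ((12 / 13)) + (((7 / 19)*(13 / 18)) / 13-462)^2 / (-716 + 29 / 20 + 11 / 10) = -4809212884543948975 / 16075377328407903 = -299.17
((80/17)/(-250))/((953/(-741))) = 5928/405025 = 0.01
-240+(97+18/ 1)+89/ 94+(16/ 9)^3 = -8115845/ 68526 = -118.43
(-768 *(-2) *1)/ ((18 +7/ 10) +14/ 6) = 46080/ 631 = 73.03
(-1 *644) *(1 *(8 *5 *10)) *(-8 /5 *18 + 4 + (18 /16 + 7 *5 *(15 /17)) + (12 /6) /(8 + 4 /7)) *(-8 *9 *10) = 23460662400 /17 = 1380038964.71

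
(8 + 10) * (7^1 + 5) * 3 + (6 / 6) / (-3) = 1943 / 3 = 647.67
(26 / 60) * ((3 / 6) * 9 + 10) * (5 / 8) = 377 / 96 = 3.93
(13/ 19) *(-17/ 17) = -13/ 19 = -0.68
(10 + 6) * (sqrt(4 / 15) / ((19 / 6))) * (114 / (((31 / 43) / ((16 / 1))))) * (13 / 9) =1144832 * sqrt(15) / 465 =9535.30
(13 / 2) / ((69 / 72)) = 156 / 23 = 6.78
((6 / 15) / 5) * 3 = 6 / 25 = 0.24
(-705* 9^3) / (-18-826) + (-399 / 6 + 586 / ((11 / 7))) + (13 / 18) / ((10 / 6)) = 915.78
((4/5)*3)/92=3/115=0.03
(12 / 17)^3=0.35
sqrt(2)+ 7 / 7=1+ sqrt(2)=2.41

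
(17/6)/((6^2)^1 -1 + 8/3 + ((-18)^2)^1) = 17/2170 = 0.01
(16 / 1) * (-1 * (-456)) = 7296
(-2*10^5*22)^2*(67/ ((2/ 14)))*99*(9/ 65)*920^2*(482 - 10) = 646403275877990400000000000/ 13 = 49723328913691569230769230.00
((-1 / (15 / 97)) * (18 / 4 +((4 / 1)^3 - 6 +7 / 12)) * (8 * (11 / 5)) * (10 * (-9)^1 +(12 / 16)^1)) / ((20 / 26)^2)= 16244036809 / 15000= 1082935.79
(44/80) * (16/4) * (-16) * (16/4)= -704/5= -140.80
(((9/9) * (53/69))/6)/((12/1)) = 53/4968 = 0.01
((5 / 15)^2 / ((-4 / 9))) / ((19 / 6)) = -3 / 38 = -0.08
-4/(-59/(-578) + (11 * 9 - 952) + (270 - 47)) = 2312/364081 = 0.01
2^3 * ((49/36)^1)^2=2401/162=14.82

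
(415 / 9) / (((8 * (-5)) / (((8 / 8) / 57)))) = -83 / 4104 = -0.02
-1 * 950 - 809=-1759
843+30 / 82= 34578 / 41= 843.37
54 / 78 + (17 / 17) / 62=571 / 806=0.71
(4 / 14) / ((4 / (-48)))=-24 / 7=-3.43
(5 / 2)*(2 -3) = -5 / 2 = -2.50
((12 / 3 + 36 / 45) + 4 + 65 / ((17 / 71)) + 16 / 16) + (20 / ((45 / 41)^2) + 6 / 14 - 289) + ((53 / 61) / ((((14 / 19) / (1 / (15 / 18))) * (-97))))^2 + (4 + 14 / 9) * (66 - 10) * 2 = 37296069994534837 / 59057242837425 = 631.52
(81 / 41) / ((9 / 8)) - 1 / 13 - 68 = -35349 / 533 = -66.32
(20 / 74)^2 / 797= 100 / 1091093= 0.00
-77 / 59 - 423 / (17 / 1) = -26266 / 1003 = -26.19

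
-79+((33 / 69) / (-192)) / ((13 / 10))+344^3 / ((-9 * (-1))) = 389483360699 / 86112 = 4522985.89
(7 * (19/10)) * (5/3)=133/6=22.17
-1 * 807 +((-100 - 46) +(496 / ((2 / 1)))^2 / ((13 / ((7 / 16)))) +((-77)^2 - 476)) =85408 / 13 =6569.85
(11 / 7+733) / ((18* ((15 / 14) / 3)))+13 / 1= 127.27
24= 24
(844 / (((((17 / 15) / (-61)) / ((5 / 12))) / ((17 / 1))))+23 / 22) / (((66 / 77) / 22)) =-49553189 / 6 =-8258864.83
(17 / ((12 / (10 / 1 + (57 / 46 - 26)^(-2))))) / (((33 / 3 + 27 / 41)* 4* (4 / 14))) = 1861959281 / 1750925472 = 1.06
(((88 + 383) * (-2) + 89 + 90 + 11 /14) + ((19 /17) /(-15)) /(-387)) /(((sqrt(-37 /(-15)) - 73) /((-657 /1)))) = -5611796009401 /817676132 - 76873917937 * sqrt(555) /12265141980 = -7010.76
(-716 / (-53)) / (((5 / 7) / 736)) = 3688832 / 265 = 13920.12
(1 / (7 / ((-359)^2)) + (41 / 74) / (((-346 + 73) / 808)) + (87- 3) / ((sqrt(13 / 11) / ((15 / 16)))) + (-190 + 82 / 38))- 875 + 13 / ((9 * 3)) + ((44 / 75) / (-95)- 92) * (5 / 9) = 315 * sqrt(143) / 52 + 746891689652 / 43181775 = 17368.90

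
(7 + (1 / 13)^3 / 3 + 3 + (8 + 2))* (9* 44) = 17400372 / 2197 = 7920.06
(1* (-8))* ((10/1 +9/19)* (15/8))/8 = -2985/152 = -19.64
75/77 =0.97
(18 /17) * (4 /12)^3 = 2 /51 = 0.04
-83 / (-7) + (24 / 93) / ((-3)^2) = 11.89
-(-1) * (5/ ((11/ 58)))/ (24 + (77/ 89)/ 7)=25810/ 23617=1.09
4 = 4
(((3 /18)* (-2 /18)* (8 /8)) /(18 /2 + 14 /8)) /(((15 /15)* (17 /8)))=-16 /19737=-0.00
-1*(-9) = 9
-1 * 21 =-21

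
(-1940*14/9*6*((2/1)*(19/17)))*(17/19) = -108640/3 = -36213.33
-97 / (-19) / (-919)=-97 / 17461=-0.01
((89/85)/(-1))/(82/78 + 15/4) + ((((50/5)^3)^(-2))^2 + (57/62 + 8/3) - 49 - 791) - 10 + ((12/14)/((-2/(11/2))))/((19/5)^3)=-6876876648634591877784829/8122215171000000000000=-846.68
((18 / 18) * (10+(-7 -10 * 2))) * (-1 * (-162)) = -2754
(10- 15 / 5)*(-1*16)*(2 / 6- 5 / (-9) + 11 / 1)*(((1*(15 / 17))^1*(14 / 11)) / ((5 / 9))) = -503328 / 187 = -2691.59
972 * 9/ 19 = 460.42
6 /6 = 1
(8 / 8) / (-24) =-1 / 24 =-0.04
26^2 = 676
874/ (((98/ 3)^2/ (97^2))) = 37005597/ 4802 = 7706.29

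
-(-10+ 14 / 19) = 176 / 19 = 9.26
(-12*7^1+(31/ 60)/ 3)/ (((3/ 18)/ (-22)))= 165979/ 15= 11065.27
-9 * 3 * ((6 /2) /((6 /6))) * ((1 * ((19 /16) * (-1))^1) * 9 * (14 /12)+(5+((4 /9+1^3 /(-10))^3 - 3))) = 30407711 /36000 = 844.66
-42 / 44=-21 / 22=-0.95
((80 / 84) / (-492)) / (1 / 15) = -25 / 861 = -0.03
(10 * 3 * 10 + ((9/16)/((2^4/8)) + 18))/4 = 10185/128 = 79.57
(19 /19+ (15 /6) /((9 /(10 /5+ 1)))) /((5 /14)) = 5.13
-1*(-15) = 15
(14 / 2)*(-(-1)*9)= 63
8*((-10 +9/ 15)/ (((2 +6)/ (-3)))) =141/ 5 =28.20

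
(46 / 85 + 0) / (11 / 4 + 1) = 184 / 1275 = 0.14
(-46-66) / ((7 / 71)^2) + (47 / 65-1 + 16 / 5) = -1048262 / 91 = -11519.36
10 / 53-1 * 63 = -3329 / 53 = -62.81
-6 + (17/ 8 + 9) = 41/ 8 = 5.12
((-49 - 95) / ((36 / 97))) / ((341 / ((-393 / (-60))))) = -12707 / 1705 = -7.45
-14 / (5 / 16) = -224 / 5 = -44.80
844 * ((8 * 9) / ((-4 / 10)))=-151920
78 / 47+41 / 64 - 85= -248761 / 3008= -82.70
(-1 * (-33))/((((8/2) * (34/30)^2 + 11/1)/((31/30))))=15345/7262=2.11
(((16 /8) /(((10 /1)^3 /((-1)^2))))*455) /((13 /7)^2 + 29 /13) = 57967 /361800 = 0.16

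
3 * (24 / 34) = 36 / 17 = 2.12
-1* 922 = -922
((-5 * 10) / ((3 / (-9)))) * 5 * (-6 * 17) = -76500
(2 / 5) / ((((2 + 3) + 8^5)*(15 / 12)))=8 / 819325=0.00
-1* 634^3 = -254840104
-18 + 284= 266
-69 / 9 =-23 / 3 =-7.67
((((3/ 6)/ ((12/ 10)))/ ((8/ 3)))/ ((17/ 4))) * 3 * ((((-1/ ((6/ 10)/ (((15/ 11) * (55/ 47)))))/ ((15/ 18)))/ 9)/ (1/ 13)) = -1625/ 3196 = -0.51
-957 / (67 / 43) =-41151 / 67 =-614.19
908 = 908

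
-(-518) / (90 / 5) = 259 / 9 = 28.78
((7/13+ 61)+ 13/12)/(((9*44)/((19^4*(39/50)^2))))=16550376037/1320000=12538.16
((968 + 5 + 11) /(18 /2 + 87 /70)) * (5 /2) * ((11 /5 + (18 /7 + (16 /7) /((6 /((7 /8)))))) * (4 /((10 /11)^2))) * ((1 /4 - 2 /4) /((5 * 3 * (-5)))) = 5318192 /268875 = 19.78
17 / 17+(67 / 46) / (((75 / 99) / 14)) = 16052 / 575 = 27.92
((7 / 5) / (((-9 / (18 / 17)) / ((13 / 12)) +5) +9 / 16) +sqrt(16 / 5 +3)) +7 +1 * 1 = sqrt(155) / 5 +17544 / 2375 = 9.88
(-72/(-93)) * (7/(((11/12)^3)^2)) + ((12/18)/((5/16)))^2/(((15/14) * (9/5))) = 3834805323776/333629225325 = 11.49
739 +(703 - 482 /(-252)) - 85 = 171223 /126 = 1358.91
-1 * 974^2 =-948676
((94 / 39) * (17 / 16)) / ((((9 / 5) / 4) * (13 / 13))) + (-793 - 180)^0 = 4697 / 702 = 6.69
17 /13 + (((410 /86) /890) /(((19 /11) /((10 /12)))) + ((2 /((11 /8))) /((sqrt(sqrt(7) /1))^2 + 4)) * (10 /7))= 5853187817 /2620285668-160 * sqrt(7) /693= 1.62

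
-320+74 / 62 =-9883 / 31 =-318.81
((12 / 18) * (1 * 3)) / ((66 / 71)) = 71 / 33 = 2.15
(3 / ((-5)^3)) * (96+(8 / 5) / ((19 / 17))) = -27768 / 11875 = -2.34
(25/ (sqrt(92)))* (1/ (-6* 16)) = -25* sqrt(23)/ 4416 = -0.03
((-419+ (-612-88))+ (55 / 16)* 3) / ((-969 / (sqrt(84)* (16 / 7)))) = 11826* sqrt(21) / 2261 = 23.97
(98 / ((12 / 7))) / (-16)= -343 / 96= -3.57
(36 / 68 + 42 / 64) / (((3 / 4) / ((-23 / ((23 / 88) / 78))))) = -184470 / 17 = -10851.18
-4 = -4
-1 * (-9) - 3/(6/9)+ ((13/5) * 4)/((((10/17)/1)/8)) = 7297/50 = 145.94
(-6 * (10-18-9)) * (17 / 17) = 102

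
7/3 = 2.33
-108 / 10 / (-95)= 54 / 475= 0.11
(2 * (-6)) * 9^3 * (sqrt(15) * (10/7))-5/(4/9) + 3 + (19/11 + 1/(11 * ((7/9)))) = -87480 * sqrt(15)/7-1973/308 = -48407.63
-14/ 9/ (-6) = 7/ 27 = 0.26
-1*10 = -10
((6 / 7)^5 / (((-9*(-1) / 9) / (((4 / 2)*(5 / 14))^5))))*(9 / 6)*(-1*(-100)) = 3645000000 / 282475249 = 12.90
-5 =-5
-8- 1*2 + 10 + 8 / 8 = 1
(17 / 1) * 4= 68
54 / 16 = 3.38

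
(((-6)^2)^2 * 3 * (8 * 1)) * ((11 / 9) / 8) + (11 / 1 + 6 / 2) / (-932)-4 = 2212561 / 466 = 4747.98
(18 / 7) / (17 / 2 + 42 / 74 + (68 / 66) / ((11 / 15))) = 17908 / 72933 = 0.25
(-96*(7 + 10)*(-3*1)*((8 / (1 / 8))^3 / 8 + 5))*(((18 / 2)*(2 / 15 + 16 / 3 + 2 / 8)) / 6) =6879577068 / 5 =1375915413.60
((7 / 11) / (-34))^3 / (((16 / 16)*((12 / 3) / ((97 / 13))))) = -33271 / 2720308448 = -0.00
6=6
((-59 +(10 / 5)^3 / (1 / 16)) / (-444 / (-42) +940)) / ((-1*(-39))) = 161 / 86502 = 0.00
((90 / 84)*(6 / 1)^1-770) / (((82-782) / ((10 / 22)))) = 1069 / 2156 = 0.50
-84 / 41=-2.05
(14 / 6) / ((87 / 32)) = 0.86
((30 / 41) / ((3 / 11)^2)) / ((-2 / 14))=-8470 / 123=-68.86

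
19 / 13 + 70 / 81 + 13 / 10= 38179 / 10530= 3.63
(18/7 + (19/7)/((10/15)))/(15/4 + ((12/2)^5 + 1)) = 186/217861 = 0.00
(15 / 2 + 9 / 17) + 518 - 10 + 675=40495 / 34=1191.03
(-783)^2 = 613089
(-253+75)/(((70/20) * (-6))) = 178/21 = 8.48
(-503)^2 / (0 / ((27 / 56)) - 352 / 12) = -759027 / 88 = -8625.31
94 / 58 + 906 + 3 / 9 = 78992 / 87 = 907.95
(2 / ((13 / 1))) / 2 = 1 / 13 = 0.08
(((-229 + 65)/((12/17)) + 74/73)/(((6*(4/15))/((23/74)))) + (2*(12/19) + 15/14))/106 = -734573701/1827777504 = -0.40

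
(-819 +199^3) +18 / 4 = 15759569 / 2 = 7879784.50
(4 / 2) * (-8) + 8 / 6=-44 / 3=-14.67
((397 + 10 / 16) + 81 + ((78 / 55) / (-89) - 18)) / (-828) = -784237 / 1409760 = -0.56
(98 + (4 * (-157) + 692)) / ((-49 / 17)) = -2754 / 49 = -56.20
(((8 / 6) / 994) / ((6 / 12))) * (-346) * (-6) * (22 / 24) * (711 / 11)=164004 / 497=329.99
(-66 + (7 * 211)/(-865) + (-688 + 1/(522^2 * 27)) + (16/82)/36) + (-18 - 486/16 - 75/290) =-419732002351547/521836833240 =-804.34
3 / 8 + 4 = 35 / 8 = 4.38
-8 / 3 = -2.67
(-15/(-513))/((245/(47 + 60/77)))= 0.01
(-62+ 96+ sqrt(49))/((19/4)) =164/19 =8.63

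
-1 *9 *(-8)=72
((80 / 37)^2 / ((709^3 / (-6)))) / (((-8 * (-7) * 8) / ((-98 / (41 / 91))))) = 764400 / 20004422130941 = 0.00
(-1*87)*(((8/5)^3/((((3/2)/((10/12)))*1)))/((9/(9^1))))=-14848/75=-197.97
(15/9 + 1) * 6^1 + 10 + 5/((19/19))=31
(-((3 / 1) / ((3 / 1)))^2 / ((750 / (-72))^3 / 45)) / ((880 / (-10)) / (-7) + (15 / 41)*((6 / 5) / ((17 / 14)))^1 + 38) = 0.00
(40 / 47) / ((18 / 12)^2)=160 / 423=0.38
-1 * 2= -2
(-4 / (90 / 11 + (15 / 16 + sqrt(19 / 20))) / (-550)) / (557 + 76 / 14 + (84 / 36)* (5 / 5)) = 53928 / 37753312385 - 14784* sqrt(95) / 943832809625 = 0.00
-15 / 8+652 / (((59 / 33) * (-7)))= -178323 / 3304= -53.97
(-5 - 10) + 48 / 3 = 1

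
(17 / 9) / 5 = 0.38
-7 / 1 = -7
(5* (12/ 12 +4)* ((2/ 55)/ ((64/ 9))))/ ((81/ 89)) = 445/ 3168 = 0.14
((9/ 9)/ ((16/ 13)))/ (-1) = -13/ 16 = -0.81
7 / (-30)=-7 / 30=-0.23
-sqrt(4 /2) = -sqrt(2) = -1.41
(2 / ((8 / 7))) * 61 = 427 / 4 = 106.75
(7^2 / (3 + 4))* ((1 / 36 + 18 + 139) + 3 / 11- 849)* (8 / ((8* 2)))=-1917391 / 792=-2420.95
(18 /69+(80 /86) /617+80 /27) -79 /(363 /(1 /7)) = 44575635551 /13954961097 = 3.19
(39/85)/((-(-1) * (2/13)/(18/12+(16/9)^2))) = 25519/1836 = 13.90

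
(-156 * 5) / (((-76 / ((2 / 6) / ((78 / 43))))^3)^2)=-31606815245 / 202792598345271119118336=-0.00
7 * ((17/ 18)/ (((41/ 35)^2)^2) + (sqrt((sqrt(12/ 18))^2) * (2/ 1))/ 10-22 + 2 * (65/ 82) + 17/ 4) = -11153554223/ 101727396 + 7 * sqrt(6)/ 15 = -108.50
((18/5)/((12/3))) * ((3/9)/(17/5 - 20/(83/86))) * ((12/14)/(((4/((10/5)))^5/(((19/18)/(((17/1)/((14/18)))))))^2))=-29963/886249009152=-0.00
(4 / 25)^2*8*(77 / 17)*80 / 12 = 39424 / 6375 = 6.18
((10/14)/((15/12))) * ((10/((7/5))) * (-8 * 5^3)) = -200000/49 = -4081.63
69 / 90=23 / 30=0.77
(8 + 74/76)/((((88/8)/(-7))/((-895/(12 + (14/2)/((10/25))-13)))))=194215/627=309.75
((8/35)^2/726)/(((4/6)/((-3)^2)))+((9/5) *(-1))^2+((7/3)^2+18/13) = 174637756/17342325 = 10.07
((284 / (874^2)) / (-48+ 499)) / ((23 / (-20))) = -1420 / 1980921437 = -0.00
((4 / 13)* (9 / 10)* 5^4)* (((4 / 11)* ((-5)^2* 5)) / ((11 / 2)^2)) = 4500000 / 17303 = 260.07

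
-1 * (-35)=35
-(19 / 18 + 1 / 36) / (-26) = 1 / 24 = 0.04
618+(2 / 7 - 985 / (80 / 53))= -3839 / 112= -34.28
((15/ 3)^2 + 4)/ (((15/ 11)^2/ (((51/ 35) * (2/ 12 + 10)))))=3638833/ 15750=231.04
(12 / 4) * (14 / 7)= 6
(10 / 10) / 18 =1 / 18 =0.06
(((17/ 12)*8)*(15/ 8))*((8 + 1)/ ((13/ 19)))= 14535/ 52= 279.52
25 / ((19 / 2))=50 / 19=2.63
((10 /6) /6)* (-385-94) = -2395 /18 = -133.06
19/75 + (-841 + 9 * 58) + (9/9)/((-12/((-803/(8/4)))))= -285.29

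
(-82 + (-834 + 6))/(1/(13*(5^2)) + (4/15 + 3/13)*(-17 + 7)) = 887250/4847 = 183.05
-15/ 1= -15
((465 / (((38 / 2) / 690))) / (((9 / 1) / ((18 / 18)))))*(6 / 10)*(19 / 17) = 21390 / 17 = 1258.24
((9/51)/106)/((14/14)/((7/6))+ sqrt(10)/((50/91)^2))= -39375000/3007243453189+ 152163375*sqrt(10)/3007243453189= 0.00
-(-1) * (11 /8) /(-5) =-11 /40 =-0.28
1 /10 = 0.10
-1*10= -10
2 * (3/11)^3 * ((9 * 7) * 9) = 30618/1331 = 23.00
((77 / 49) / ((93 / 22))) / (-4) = -121 / 1302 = -0.09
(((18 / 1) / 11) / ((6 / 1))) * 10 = 30 / 11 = 2.73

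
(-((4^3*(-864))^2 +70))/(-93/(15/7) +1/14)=214035338020/3033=70568855.27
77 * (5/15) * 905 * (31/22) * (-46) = -4516855/3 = -1505618.33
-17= -17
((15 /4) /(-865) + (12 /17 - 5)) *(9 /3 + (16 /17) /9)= -24019325 /1799892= -13.34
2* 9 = 18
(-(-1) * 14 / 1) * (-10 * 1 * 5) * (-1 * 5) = 3500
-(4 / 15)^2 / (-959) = 16 / 215775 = 0.00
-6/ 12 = -1/ 2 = -0.50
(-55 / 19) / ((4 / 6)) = -165 / 38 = -4.34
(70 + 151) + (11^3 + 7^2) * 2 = 2981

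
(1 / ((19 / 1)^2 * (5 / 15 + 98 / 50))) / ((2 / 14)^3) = 25725 / 62092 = 0.41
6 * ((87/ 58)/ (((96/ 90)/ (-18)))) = -1215/ 8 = -151.88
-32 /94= -0.34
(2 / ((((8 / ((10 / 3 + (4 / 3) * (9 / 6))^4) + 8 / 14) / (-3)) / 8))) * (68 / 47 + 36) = -968884224 / 313349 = -3092.03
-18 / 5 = -3.60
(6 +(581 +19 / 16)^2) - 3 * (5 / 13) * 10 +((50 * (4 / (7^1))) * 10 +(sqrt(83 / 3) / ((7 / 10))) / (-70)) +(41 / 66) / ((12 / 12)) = 260783850451 / 768768 - sqrt(249) / 147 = 339222.97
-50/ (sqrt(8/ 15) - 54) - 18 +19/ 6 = -912287/ 65598 +25 * sqrt(30)/ 10933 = -13.89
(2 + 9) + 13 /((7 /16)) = 285 /7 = 40.71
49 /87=0.56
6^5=7776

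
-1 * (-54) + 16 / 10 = 278 / 5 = 55.60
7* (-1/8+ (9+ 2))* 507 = 308763/8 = 38595.38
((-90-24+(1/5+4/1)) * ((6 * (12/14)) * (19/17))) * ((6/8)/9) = -31293/595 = -52.59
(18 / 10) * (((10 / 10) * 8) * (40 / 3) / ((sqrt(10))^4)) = 48 / 25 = 1.92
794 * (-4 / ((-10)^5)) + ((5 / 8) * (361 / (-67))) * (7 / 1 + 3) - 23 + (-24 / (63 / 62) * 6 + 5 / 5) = -578505341 / 2931250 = -197.36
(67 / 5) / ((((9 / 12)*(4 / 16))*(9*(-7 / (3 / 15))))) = -1072 / 4725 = -0.23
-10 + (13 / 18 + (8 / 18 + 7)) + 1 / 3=-3 / 2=-1.50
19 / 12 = 1.58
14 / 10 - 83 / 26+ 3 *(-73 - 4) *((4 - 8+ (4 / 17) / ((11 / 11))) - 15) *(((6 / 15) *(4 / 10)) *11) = 84280411 / 11050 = 7627.19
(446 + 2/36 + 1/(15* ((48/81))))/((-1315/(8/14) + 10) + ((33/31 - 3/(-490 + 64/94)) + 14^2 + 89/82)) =-1565003593063/7341851505420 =-0.21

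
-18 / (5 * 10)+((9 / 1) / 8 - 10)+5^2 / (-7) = -17929 / 1400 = -12.81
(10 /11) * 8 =80 /11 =7.27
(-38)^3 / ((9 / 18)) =-109744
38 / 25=1.52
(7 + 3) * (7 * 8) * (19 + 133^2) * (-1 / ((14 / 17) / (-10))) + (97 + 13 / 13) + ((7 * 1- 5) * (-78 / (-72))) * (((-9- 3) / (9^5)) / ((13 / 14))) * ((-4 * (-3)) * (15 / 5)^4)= 120414497.54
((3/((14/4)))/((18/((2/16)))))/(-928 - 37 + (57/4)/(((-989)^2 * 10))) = -4890605/792864881403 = -0.00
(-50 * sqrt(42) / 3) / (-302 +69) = 50 * sqrt(42) / 699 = 0.46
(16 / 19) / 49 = 16 / 931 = 0.02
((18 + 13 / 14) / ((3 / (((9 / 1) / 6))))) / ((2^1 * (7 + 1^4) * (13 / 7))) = 265 / 832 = 0.32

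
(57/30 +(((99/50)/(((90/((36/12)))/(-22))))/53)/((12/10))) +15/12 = 8287/2650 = 3.13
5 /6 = 0.83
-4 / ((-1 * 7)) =4 / 7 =0.57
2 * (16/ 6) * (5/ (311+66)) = 80/ 1131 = 0.07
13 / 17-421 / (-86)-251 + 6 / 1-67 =-447869 / 1462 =-306.34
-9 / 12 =-3 / 4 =-0.75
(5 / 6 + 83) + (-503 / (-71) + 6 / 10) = 91.52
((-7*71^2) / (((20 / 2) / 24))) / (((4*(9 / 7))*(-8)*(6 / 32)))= 494018 / 45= 10978.18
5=5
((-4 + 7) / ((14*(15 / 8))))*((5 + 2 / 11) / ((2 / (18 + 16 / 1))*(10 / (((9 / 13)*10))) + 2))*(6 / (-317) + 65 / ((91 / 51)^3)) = 3.24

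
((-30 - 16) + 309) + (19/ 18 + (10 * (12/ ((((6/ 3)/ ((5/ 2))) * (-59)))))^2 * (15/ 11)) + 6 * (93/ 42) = 286.16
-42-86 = -128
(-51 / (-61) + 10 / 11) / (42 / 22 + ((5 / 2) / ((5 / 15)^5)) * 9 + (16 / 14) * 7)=2342 / 7350683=0.00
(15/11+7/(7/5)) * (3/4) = 105/22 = 4.77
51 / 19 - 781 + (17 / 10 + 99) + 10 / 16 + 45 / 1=-631.99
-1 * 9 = -9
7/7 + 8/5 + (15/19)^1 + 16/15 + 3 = 425/57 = 7.46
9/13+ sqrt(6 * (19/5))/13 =sqrt(570)/65+ 9/13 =1.06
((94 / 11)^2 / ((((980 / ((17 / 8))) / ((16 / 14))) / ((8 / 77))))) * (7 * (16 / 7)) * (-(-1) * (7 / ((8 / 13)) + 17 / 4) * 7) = 15021200 / 456533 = 32.90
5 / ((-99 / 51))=-85 / 33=-2.58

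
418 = 418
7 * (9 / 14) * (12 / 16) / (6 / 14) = 63 / 8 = 7.88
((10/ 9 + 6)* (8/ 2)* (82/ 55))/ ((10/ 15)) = 10496/ 165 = 63.61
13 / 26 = 1 / 2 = 0.50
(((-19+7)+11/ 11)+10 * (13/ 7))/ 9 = 53/ 63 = 0.84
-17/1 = -17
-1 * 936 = -936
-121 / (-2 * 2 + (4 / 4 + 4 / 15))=1815 / 41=44.27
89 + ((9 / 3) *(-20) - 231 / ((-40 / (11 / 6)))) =3167 / 80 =39.59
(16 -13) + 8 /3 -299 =-880 /3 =-293.33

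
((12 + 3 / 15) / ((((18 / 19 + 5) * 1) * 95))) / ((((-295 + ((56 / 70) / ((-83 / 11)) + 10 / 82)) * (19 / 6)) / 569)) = -354344181 / 26940309095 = -0.01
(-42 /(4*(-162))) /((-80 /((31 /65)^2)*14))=-961 /73008000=-0.00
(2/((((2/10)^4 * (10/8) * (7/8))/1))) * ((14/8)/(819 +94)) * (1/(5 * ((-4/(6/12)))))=-50/913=-0.05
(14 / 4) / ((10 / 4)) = 7 / 5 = 1.40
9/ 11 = 0.82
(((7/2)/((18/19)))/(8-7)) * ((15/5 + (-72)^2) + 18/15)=1150051/60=19167.52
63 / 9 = 7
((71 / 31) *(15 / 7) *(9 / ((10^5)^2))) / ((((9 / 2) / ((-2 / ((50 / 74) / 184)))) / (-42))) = 543789 / 24218750000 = 0.00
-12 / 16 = -3 / 4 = -0.75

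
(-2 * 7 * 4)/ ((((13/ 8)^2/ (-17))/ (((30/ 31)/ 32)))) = 57120/ 5239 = 10.90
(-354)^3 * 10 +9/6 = -887237277/2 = -443618638.50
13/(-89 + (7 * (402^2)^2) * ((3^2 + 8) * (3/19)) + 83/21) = 5187/195790548527618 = 0.00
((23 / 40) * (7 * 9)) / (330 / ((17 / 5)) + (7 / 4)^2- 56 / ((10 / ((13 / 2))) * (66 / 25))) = 1625778 / 3874645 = 0.42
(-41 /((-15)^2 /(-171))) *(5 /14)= 779 /70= 11.13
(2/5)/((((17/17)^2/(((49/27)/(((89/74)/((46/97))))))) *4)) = 83398/1165455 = 0.07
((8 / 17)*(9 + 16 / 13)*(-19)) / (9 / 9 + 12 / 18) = -60648 / 1105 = -54.89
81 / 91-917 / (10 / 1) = -82637 / 910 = -90.81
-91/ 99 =-0.92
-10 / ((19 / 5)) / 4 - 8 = -329 / 38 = -8.66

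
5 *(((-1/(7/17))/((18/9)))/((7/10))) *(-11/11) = 425/49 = 8.67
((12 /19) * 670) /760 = 201 /361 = 0.56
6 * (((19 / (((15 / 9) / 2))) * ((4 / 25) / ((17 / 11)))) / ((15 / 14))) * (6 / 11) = 76608 / 10625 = 7.21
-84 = -84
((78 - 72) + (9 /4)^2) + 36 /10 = 1173 /80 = 14.66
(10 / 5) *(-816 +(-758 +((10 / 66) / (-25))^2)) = -85704298 / 27225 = -3148.00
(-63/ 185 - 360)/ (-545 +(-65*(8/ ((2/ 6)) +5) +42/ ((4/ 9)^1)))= 4938/ 32005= 0.15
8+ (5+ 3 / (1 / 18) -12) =55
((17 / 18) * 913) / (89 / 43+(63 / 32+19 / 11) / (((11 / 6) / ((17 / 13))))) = 8398599352 / 45837405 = 183.23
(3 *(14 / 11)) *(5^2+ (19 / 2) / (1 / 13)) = 567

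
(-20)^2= 400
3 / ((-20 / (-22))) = 33 / 10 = 3.30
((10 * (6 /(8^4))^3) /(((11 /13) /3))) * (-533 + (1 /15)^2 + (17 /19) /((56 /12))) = -3730932153 /62835371540480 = -0.00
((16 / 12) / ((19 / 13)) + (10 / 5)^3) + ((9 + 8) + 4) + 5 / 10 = 3467 / 114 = 30.41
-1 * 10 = -10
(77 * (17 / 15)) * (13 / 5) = 17017 / 75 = 226.89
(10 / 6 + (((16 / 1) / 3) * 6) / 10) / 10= 73 / 150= 0.49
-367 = -367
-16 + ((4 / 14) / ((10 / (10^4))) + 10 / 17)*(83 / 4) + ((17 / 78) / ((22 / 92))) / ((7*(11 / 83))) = 5925.76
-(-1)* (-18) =-18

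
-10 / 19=-0.53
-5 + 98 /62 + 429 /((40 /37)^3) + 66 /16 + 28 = 730586247 /1984000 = 368.24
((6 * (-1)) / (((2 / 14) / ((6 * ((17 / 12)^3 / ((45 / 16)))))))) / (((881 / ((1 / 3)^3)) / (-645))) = 1478813 / 214083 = 6.91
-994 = -994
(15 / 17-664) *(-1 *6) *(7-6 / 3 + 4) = 608742 / 17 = 35808.35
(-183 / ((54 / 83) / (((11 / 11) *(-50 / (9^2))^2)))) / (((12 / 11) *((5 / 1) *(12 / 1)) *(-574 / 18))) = 6961625 / 135576504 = 0.05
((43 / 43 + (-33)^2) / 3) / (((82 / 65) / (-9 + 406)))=14063725 / 123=114339.23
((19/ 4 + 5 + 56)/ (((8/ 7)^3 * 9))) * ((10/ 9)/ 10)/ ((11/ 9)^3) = 811881/ 2725888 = 0.30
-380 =-380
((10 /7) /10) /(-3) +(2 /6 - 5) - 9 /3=-54 /7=-7.71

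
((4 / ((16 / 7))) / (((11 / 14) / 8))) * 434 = 85064 / 11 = 7733.09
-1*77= -77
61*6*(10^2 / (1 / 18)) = 658800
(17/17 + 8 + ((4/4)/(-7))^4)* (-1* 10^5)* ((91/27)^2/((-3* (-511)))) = -365209000000/54760293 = -6669.23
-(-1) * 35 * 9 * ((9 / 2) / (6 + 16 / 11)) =31185 / 164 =190.15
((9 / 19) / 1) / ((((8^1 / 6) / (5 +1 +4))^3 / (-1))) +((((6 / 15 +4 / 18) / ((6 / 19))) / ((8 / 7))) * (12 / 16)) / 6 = -16384811 / 82080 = -199.62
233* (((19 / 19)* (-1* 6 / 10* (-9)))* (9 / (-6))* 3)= -56619 / 10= -5661.90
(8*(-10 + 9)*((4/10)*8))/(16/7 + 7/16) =-14336/1525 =-9.40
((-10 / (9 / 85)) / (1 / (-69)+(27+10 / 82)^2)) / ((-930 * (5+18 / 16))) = 309304 / 13722443973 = 0.00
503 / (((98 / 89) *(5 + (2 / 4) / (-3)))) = 134301 / 1421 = 94.51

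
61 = 61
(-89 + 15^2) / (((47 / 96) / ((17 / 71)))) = 221952 / 3337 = 66.51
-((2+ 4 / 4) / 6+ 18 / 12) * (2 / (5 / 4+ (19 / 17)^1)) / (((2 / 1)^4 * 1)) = -17 / 161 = -0.11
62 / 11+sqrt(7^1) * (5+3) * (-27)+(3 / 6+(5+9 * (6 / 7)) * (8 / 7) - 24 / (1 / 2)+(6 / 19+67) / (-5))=-216 * sqrt(7) - 4177937 / 102410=-612.28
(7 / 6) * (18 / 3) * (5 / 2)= 17.50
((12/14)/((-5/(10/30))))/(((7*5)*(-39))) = 2/47775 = 0.00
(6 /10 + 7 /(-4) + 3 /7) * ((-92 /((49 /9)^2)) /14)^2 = -350547669 /9886633715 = -0.04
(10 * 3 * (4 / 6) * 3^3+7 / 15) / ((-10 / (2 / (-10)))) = 10.81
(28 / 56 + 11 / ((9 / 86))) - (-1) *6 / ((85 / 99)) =172277 / 1530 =112.60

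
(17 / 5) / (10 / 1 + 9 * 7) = 17 / 365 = 0.05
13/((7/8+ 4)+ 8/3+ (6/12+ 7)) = 312/361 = 0.86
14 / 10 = 7 / 5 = 1.40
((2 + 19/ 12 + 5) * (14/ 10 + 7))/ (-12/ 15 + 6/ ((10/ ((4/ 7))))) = -5047/ 32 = -157.72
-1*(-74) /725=74 /725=0.10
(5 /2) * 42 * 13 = 1365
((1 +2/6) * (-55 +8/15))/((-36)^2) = -817/14580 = -0.06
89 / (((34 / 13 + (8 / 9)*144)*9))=1157 / 15282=0.08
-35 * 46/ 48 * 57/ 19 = -805/ 8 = -100.62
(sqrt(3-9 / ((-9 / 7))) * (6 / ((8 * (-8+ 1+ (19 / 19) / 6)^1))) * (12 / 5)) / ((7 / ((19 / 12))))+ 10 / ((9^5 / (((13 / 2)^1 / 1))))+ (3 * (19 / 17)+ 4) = 7.17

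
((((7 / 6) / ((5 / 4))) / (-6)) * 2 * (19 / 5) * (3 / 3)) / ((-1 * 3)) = 266 / 675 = 0.39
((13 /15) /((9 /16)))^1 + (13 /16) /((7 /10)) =20423 /7560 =2.70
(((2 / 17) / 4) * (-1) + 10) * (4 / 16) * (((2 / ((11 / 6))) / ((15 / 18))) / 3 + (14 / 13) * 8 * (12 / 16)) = 17.19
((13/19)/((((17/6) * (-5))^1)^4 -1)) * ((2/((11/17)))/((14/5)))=110160/5874432179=0.00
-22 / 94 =-11 / 47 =-0.23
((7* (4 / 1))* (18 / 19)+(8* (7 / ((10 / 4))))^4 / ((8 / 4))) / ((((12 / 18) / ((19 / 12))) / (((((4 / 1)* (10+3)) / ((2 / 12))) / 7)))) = 8330168184 / 625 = 13328269.09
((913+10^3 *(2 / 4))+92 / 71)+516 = 137051 / 71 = 1930.30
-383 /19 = -20.16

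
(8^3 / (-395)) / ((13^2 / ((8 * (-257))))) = 1052672 / 66755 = 15.77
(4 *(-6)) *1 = -24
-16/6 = -8/3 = -2.67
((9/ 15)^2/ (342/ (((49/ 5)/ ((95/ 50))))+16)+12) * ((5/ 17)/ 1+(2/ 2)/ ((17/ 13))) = 21786138/ 1714025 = 12.71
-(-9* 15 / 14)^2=-18225 / 196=-92.98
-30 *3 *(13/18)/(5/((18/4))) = -117/2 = -58.50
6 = 6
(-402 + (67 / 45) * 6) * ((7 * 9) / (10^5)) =-15477 / 62500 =-0.25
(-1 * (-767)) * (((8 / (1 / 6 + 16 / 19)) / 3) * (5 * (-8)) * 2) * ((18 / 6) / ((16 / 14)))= -425785.04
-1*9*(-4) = 36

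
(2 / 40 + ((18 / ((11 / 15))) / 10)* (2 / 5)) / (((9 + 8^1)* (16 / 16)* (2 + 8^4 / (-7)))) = -1589 / 15266680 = -0.00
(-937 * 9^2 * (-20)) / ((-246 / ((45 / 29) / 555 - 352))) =95552552070 / 43993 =2171994.46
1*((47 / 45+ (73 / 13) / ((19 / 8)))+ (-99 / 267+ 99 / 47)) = 239184587 / 46494045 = 5.14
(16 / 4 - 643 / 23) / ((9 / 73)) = -40223 / 207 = -194.31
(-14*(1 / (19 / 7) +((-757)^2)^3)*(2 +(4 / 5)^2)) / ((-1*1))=3303701870070105816312 / 475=6955161831726538560.66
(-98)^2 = 9604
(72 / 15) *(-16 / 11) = -384 / 55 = -6.98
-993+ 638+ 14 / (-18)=-3202 / 9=-355.78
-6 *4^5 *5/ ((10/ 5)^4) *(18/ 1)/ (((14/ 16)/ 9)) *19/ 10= -4727808/ 7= -675401.14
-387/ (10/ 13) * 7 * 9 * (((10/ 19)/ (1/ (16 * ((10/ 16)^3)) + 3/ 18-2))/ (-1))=-2612250/ 247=-10575.91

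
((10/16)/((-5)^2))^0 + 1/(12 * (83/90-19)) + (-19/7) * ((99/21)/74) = 2426089/2949751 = 0.82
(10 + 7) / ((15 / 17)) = 289 / 15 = 19.27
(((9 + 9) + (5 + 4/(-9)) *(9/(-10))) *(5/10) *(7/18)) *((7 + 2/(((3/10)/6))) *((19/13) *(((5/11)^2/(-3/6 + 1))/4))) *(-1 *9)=-4344445/25168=-172.62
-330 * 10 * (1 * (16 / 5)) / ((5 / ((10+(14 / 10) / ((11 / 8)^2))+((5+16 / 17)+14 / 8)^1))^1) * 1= -38927.69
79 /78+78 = 6163 /78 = 79.01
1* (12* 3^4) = 972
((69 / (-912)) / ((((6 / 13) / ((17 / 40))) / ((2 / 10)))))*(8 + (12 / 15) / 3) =-157573 / 1368000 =-0.12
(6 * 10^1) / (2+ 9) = 60 / 11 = 5.45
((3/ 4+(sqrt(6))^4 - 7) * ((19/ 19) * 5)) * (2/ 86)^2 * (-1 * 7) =-4165/ 7396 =-0.56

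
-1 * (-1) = 1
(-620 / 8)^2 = 24025 / 4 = 6006.25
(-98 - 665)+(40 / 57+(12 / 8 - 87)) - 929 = -202555 / 114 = -1776.80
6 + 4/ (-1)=2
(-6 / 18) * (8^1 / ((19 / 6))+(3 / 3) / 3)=-0.95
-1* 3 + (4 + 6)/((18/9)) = 2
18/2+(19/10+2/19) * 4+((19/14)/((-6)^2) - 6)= 529493/47880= 11.06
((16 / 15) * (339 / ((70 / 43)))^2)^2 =2139626175.50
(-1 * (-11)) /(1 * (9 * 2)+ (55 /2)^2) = 44 /3097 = 0.01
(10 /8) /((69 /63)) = 105 /92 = 1.14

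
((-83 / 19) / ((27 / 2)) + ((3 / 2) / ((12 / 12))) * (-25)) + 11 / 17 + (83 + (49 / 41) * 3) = 35333347 / 715122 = 49.41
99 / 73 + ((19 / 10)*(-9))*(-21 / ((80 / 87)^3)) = 173128831929 / 373760000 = 463.21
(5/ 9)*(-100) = -500/ 9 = -55.56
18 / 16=9 / 8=1.12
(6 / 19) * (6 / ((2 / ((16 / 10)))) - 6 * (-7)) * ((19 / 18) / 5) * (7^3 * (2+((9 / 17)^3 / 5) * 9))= 1489957014 / 614125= 2426.15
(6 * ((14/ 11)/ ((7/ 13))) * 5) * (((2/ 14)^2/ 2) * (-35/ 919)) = -1950/ 70763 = -0.03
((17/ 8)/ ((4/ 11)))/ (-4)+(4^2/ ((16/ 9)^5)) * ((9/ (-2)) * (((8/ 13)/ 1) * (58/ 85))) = -28636429/ 9052160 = -3.16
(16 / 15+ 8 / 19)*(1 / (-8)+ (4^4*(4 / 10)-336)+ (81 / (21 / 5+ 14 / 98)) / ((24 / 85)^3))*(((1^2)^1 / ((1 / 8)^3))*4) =49071333236 / 27075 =1812422.28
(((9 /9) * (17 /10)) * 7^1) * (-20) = -238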